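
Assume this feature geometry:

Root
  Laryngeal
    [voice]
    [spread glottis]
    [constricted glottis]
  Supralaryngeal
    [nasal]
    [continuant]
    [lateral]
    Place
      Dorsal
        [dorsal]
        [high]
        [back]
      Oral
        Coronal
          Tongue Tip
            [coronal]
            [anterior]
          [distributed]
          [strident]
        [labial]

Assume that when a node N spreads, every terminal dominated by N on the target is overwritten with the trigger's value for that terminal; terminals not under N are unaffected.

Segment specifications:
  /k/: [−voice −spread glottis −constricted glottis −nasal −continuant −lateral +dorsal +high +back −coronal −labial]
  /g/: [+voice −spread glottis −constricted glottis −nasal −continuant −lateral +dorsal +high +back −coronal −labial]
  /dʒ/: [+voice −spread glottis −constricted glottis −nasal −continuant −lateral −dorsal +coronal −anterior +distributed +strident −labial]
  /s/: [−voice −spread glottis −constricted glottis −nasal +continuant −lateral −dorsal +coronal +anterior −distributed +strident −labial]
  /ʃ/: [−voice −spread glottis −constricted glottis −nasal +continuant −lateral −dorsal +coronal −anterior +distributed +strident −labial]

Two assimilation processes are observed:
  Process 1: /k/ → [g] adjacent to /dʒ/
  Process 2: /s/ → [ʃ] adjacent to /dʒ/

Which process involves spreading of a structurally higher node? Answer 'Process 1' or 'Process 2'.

In Process 1, [voice] changes, so the minimal spreading node is [voice] at depth 2.
Process 2: the features that change are [anterior], [distributed]; the minimal node is Coronal (depth 4).
Depth 2 < depth 4; Process 1 involves the structurally higher constituent [voice].

Process 1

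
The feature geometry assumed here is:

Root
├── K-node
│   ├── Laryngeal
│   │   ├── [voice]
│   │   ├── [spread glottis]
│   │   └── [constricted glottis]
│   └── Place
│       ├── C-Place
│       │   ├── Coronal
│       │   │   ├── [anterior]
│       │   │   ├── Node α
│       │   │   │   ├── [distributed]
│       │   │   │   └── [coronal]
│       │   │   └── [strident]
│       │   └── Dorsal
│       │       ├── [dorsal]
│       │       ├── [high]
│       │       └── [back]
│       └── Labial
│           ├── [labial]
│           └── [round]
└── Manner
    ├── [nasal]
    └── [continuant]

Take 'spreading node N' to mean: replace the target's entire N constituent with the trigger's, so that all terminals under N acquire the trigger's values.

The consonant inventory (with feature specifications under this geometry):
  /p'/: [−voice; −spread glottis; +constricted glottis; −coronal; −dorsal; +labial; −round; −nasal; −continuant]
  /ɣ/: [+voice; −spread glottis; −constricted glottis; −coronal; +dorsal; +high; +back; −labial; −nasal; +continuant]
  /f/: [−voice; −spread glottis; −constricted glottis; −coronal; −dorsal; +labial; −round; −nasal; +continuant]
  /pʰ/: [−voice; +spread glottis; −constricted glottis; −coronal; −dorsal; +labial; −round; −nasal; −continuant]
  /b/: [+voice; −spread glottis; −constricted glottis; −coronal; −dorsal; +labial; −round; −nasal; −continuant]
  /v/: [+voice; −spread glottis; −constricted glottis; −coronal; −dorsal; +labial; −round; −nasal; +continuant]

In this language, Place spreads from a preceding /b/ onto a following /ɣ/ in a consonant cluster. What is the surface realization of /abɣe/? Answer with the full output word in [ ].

[abve]

The Place node dominates the terminals [anterior], [distributed], [coronal], [strident], [dorsal], [high], [back], [labial], [round].
After delinking /ɣ/'s Place and linking /b/'s, the affected terminals become [−coronal], [−dorsal], [+labial], [−round]; [voice], [spread glottis], [constricted glottis], … (outside Place) are retained from /ɣ/.
Among the inventory, only /v/ has exactly this specification, giving the surface form [abve].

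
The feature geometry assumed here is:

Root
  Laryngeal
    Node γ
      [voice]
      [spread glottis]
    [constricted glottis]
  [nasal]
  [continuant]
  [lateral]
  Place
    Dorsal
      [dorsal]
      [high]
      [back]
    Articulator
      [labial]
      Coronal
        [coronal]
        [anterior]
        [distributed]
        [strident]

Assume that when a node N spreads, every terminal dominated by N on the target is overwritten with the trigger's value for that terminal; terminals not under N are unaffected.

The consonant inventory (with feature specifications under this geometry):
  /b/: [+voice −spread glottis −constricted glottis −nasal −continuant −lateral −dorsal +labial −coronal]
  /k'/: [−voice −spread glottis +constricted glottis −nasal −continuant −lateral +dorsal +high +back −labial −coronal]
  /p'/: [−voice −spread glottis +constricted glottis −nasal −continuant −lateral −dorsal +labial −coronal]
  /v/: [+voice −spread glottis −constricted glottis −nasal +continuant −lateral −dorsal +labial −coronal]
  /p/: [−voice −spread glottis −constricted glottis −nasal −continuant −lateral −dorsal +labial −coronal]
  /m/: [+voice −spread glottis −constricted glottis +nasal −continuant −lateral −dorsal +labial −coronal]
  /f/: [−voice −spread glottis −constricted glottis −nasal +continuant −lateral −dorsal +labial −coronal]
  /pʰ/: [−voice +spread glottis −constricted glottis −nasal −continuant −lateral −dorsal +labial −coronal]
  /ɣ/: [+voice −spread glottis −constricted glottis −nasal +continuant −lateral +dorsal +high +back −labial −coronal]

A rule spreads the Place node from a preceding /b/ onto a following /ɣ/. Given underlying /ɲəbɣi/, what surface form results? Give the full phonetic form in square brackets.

Terminals under Place in this geometry: [dorsal], [high], [back], [labial], [coronal], [anterior], [distributed], [strident].
After delinking /ɣ/'s Place and linking /b/'s, the affected terminals become [−dorsal], [+labial], [−coronal]; [voice], [spread glottis], [constricted glottis], … (outside Place) are retained from /ɣ/.
Among the inventory, only /v/ has exactly this specification, giving the surface form [ɲəbvi].

[ɲəbvi]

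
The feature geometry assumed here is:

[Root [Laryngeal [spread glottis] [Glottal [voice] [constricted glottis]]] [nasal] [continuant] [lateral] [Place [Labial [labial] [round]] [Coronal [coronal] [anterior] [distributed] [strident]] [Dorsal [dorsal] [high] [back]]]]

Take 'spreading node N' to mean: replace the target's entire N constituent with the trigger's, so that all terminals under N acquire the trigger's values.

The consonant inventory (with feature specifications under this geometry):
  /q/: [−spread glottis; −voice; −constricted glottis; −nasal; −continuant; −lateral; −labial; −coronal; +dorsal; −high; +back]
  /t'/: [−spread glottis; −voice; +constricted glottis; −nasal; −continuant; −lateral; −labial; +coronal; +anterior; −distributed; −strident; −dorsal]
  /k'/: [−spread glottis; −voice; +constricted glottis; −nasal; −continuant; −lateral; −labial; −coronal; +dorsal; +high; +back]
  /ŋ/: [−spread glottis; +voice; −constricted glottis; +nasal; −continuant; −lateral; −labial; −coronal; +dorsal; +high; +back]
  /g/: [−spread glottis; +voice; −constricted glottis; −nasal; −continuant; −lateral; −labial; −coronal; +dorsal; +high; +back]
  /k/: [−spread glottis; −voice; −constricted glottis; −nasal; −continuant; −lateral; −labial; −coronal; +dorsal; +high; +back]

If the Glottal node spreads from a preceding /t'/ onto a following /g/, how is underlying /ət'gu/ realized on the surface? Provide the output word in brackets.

[ət'k'u]

Terminals under Glottal in this geometry: [voice], [constricted glottis].
The target acquires /t'/'s values for everything under Glottal — [−voice], [+constricted glottis] — while keeping its own [spread glottis], [nasal], [continuant], ….
The resulting bundle matches /k'/ in the inventory; substituting it for /g/ gives [ət'k'u].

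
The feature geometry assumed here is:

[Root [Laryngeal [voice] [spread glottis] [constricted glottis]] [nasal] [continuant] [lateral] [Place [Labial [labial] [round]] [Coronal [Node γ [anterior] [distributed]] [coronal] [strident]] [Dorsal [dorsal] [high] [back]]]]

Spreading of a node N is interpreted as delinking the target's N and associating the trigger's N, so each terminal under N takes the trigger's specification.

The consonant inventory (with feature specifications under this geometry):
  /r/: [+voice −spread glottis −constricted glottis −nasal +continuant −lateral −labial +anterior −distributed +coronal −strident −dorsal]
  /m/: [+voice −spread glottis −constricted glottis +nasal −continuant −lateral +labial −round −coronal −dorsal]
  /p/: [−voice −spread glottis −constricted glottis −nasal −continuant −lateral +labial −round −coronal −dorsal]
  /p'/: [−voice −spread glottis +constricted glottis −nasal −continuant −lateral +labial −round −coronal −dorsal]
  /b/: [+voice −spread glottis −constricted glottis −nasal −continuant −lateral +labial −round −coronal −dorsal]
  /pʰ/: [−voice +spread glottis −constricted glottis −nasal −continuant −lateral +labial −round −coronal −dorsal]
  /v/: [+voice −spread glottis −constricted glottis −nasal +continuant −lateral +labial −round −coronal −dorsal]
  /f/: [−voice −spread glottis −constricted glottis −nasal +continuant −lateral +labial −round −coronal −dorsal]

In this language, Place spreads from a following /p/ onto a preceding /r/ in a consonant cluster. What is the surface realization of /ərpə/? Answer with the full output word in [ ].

[əvpə]

The Place node dominates the terminals [labial], [round], [anterior], [distributed], [coronal], [strident], [dorsal], [high], [back].
The target acquires /p/'s values for everything under Place — [+labial], [−round], [−coronal], [−dorsal] — while keeping its own [voice], [spread glottis], [constricted glottis], ….
This feature bundle is that of [v], so /ərpə/ surfaces as [əvpə].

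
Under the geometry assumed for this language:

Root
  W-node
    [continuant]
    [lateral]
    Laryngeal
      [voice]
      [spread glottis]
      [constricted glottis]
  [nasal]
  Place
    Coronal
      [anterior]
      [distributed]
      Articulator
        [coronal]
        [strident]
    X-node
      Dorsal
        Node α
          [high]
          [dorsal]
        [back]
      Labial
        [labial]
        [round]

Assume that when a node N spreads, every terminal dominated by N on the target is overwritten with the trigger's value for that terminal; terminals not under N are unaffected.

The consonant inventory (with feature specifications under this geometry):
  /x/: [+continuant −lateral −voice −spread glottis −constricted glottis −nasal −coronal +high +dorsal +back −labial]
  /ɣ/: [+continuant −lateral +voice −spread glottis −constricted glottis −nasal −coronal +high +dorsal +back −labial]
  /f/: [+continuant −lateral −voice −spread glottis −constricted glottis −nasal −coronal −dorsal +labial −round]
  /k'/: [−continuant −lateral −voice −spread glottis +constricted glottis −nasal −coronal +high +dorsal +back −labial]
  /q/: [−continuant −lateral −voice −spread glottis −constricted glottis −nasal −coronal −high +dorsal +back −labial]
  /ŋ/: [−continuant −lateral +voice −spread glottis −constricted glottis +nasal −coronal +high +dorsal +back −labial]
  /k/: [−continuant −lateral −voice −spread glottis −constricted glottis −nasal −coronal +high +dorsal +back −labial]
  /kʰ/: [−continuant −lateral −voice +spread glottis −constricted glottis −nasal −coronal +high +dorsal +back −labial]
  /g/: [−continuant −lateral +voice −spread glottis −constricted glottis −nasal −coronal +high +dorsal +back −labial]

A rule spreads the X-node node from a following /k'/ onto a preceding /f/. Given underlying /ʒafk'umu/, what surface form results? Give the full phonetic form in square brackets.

Terminals under X-node in this geometry: [high], [dorsal], [back], [labial], [round].
Spreading X-node from /k'/ onto /f/ replaces those values with /k'/'s: [+high], [+dorsal], [+back], [−labial]. Features outside X-node ([continuant], [lateral], [voice], …) stay as in /f/.
This feature bundle is that of [x], so /ʒafk'umu/ surfaces as [ʒaxk'umu].

[ʒaxk'umu]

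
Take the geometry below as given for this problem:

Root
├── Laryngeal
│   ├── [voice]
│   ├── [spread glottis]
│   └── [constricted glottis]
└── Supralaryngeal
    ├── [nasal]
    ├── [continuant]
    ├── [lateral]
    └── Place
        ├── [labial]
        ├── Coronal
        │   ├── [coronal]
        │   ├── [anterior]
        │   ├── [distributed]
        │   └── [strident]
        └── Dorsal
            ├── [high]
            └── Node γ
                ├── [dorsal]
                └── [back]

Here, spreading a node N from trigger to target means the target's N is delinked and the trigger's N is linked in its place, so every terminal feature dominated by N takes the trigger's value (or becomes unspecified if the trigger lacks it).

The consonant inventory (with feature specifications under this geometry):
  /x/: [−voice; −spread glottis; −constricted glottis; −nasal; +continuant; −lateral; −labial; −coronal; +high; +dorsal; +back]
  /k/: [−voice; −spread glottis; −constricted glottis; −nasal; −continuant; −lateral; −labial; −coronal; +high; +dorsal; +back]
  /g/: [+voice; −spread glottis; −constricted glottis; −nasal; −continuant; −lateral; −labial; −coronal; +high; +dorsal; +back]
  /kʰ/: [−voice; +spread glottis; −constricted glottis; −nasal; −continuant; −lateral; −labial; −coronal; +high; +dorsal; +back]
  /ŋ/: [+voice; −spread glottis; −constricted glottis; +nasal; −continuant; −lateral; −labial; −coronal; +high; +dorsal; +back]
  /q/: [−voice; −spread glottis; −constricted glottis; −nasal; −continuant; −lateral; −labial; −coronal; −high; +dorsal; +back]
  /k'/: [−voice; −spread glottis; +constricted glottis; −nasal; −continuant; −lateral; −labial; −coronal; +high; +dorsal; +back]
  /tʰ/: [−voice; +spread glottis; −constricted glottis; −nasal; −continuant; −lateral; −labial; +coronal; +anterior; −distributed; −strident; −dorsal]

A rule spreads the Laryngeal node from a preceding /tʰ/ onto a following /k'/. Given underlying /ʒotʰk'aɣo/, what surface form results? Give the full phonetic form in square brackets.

The Laryngeal node dominates the terminals [voice], [spread glottis], [constricted glottis].
Spreading Laryngeal from /tʰ/ onto /k'/ replaces those values with /tʰ/'s: [−voice], [+spread glottis], [−constricted glottis]. Features outside Laryngeal ([nasal], [continuant], [lateral], …) stay as in /k'/.
This feature bundle is that of [kʰ], so /ʒotʰk'aɣo/ surfaces as [ʒotʰkʰaɣo].

[ʒotʰkʰaɣo]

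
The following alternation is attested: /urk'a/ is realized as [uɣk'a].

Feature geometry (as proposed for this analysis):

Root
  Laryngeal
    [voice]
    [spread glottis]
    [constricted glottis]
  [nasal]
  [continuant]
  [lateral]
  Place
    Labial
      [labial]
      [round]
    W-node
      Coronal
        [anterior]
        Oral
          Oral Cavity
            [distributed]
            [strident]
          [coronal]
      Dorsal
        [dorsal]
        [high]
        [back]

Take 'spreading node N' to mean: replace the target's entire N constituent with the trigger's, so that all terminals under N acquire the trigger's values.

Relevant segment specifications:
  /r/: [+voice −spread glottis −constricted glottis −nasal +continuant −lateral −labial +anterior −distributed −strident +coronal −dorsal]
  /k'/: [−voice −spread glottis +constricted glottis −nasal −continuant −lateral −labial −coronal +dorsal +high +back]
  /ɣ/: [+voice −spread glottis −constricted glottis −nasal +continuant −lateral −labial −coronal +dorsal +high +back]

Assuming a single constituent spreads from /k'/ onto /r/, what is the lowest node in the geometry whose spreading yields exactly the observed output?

Comparing /r/ with its surface form [ɣ], the features that change are [coronal], [anterior], [distributed], [strident], [dorsal], [high], [back].
In this geometry the lowest node dominating all of them is W-node: every daughter of W-node dominates only a proper subset, so no lower node suffices.
Delinking /r/'s W-node and associating /k'/'s W-node gives precisely the feature bundle of [ɣ].
[constricted glottis], [voice] stay as in /r/ although /k'/ differs there, so no node dominating them spread; among the remaining candidates W-node is the lowest that derives the output.

W-node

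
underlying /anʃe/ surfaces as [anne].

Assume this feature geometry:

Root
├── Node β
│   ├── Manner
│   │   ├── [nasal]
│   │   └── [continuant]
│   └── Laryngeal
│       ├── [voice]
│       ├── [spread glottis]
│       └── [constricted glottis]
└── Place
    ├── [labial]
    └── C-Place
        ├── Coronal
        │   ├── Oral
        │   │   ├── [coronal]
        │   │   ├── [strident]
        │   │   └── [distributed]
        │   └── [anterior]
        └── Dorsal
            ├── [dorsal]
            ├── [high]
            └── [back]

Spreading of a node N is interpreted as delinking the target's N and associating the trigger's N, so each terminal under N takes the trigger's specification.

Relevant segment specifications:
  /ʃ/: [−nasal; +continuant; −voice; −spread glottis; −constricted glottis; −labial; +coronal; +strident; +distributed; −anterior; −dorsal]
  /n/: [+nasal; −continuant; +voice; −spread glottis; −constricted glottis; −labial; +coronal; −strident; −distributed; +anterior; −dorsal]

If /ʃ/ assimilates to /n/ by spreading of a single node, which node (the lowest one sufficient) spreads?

Root

Comparing /ʃ/ with its surface form [n], the features that change are [voice], [nasal], [continuant], [anterior], [distributed], [strident].
In this geometry the lowest node dominating all of them is Root: every daughter of Root dominates only a proper subset, so no lower node suffices.
Spreading Root from /n/ overwrites each of those terminals with /n/'s values, yielding exactly [n].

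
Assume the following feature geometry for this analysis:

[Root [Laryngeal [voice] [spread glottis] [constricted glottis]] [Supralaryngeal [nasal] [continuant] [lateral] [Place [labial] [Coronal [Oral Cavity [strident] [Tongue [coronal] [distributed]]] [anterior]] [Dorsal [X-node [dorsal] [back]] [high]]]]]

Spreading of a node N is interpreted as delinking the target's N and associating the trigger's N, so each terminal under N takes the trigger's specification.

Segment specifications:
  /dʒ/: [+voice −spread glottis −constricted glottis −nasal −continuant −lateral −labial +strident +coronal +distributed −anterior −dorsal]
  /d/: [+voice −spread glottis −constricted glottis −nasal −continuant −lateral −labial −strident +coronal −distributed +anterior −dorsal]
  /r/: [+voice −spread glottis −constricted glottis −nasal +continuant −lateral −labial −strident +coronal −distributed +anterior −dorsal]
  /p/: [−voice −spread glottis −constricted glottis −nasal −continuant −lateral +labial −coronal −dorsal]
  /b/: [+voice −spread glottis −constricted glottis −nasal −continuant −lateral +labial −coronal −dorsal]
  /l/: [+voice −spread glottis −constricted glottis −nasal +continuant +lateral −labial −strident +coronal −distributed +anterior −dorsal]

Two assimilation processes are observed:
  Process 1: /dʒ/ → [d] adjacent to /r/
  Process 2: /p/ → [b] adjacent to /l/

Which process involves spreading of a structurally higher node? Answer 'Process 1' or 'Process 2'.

Process 1 alters [anterior], [distributed], [strident]; the lowest common ancestor is Coronal (depth 3 from Root).
Process 2 alters [voice]; the lowest dominating node is [voice] (depth 2 from Root).
[voice] is closer to Root than Coronal, so Process 2 spreads the higher node.

Process 2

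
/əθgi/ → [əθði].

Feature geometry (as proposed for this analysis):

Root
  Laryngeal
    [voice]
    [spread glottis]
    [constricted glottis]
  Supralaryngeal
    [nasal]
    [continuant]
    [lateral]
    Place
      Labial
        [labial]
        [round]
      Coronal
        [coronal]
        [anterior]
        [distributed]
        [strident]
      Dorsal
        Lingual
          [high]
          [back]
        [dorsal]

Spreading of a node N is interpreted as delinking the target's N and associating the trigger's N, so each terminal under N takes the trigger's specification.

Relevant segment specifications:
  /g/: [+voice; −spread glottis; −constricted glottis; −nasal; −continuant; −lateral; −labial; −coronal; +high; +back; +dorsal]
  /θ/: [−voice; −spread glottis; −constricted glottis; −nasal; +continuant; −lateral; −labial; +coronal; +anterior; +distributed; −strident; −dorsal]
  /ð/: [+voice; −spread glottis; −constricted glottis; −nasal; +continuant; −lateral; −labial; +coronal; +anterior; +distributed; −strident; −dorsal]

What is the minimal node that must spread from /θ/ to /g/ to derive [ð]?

The alternation /g/ → [ð] changes [continuant], [coronal], [anterior], [distributed], [strident], [dorsal], [high], [back] and nothing else.
In this geometry the lowest node dominating all of them is Supralaryngeal: every daughter of Supralaryngeal dominates only a proper subset, so no lower node suffices.
Delinking /g/'s Supralaryngeal and associating /θ/'s Supralaryngeal gives precisely the feature bundle of [ð].
[voice] — on which /θ/ differs from /g/ — is unchanged, so Root cannot have spread; the constituent is no larger than Supralaryngeal.

Supralaryngeal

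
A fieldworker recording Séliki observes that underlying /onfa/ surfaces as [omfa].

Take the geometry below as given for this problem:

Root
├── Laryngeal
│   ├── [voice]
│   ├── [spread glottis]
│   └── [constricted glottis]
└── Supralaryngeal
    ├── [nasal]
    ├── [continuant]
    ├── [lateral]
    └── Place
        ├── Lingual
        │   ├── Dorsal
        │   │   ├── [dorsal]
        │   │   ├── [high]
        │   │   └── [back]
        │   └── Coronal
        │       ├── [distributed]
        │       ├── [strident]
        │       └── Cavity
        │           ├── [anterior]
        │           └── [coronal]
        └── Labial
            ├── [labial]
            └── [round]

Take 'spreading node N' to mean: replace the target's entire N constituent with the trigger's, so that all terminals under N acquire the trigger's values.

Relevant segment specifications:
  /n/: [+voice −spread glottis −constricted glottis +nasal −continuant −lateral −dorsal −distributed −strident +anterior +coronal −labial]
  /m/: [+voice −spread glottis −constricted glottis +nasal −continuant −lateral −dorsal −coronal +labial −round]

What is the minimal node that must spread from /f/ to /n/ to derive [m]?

Place

Feature comparison: [labial], [round], [coronal], [anterior], [distributed], [strident] differ between /n/ and [m]; the remaining terminals match.
These terminals are all dominated by Place, and no proper subconstituent of Place covers them all; Place is their lowest common ancestor.
Delinking /n/'s Place and associating /f/'s Place gives precisely the feature bundle of [m].
Since [continuant], [nasal] are preserved even though /f/ disagrees there, no node above Place spread.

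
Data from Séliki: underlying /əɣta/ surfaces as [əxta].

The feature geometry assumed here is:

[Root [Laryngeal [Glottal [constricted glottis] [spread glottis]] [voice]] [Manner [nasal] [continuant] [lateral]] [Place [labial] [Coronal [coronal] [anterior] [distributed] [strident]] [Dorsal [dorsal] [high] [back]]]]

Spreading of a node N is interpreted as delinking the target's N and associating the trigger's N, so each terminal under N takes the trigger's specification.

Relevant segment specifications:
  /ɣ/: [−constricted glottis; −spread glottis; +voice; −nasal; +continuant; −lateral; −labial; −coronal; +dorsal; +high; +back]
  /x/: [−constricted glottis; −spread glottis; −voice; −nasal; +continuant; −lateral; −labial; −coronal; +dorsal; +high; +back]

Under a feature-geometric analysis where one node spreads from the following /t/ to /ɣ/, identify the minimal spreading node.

The alternation /ɣ/ → [x] changes [voice] and nothing else.
With a single altered terminal, the smallest constituent that could spread is that terminal — [voice].
[continuant], [dorsal] stay as in /ɣ/ although /t/ differs there, so no node dominating them spread; among the remaining candidates [voice] is the lowest that derives the output.

[voice]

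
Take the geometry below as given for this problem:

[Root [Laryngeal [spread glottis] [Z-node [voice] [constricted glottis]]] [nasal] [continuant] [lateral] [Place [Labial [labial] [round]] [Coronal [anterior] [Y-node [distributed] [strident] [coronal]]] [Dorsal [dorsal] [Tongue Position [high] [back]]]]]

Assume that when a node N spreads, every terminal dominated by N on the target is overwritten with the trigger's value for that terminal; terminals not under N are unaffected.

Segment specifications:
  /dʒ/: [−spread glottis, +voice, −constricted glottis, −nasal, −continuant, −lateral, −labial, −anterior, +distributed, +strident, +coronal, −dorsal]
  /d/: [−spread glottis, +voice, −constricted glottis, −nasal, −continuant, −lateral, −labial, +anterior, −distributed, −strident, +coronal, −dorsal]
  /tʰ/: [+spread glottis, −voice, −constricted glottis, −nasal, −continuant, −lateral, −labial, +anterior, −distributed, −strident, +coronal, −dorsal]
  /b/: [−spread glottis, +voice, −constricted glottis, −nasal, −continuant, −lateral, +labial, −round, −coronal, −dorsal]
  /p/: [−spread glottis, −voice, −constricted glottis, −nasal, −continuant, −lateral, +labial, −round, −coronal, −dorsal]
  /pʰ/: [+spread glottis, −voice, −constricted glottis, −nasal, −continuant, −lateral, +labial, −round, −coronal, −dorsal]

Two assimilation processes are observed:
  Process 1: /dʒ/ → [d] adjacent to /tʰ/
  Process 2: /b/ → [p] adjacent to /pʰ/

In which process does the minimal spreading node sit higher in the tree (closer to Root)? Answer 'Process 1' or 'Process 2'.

Process 1: the features that change are [anterior], [distributed], [strident]; the minimal node is Coronal (depth 2).
In Process 2, [voice] changes, so the minimal spreading node is [voice] at depth 3.
Coronal (depth 2) sits above [voice] (depth 3), making Process 1 the one with the higher spreading node.

Process 1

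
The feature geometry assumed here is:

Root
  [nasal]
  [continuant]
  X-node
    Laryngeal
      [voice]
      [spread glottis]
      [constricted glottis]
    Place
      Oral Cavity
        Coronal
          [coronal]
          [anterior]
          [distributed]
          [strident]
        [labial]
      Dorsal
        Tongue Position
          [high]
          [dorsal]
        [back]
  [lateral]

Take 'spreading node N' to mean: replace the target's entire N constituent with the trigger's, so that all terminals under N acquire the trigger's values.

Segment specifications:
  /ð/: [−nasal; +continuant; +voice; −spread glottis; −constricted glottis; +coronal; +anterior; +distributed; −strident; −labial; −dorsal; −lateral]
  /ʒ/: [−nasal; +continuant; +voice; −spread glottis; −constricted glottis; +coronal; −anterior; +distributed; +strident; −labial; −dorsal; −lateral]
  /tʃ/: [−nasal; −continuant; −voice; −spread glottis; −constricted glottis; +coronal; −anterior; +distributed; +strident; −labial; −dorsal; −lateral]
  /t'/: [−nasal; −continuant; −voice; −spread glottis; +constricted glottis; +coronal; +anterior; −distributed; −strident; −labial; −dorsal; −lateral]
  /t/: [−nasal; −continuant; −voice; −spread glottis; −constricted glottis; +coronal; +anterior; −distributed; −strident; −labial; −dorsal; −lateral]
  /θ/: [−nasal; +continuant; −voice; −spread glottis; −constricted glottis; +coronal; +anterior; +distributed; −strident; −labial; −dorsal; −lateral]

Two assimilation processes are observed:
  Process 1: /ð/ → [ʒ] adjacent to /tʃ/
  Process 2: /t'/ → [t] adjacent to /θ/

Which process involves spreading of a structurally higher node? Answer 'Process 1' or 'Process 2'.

Process 2

In Process 1, [anterior], [strident] change, so the minimal spreading node is Coronal at depth 4.
Process 2 alters [constricted glottis]; the lowest dominating node is [constricted glottis] (depth 3 from Root).
[constricted glottis] (depth 3) sits above Coronal (depth 4), making Process 2 the one with the higher spreading node.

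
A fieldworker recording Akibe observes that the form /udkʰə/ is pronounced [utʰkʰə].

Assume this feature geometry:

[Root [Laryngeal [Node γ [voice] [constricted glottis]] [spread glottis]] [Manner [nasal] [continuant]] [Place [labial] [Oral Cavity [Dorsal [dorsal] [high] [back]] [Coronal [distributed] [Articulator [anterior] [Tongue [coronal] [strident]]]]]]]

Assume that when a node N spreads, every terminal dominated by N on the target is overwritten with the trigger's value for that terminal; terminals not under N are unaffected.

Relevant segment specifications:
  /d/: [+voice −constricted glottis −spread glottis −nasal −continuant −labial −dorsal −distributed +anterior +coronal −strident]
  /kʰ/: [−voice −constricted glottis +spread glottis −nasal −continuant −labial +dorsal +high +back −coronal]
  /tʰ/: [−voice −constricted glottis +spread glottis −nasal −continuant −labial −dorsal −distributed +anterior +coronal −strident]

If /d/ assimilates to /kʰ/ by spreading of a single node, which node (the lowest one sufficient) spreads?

Laryngeal

/d/ and [tʰ] differ in [voice], [spread glottis]; every other specified feature is identical.
These terminals are all dominated by Laryngeal, and no proper subconstituent of Laryngeal covers them all; Laryngeal is their lowest common ancestor.
If Laryngeal spreads, every terminal under it takes /kʰ/'s value, producing [tʰ] as observed.
Since [dorsal], [coronal] are preserved even though /kʰ/ disagrees there, no node above Laryngeal spread.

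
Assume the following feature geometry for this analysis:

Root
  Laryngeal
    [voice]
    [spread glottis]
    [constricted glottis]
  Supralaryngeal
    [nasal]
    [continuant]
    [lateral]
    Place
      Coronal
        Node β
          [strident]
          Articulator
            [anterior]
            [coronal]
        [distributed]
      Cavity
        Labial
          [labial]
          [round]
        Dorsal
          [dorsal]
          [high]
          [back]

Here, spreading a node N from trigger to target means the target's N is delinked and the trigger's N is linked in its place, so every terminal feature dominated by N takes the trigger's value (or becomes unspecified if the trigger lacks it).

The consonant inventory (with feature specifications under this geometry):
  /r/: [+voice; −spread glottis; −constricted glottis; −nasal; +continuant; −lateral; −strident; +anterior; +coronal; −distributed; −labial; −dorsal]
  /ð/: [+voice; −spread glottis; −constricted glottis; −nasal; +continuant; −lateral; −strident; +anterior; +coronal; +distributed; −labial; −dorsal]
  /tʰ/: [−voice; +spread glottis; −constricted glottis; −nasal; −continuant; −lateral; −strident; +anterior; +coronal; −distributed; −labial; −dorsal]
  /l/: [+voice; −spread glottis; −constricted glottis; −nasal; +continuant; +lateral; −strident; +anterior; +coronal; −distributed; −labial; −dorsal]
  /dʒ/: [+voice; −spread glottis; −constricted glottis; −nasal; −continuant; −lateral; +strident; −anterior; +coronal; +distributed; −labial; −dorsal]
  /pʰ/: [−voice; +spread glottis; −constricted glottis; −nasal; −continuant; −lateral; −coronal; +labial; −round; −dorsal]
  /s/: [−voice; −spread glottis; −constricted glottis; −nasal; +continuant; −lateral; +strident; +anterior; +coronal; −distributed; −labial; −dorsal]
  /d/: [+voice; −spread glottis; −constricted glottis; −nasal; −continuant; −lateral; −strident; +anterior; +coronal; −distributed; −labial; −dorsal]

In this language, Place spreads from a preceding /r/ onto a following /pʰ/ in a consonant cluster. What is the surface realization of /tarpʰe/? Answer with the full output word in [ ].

[tartʰe]

Terminals under Place in this geometry: [strident], [anterior], [coronal], [distributed], [labial], [round], [dorsal], [high], [back].
Spreading Place from /r/ onto /pʰ/ replaces those values with /r/'s: [−strident], [+anterior], [+coronal], [−distributed], [−labial], [−dorsal]. Features outside Place ([voice], [spread glottis], [constricted glottis], …) stay as in /pʰ/.
The resulting bundle matches /tʰ/ in the inventory; substituting it for /pʰ/ gives [tartʰe].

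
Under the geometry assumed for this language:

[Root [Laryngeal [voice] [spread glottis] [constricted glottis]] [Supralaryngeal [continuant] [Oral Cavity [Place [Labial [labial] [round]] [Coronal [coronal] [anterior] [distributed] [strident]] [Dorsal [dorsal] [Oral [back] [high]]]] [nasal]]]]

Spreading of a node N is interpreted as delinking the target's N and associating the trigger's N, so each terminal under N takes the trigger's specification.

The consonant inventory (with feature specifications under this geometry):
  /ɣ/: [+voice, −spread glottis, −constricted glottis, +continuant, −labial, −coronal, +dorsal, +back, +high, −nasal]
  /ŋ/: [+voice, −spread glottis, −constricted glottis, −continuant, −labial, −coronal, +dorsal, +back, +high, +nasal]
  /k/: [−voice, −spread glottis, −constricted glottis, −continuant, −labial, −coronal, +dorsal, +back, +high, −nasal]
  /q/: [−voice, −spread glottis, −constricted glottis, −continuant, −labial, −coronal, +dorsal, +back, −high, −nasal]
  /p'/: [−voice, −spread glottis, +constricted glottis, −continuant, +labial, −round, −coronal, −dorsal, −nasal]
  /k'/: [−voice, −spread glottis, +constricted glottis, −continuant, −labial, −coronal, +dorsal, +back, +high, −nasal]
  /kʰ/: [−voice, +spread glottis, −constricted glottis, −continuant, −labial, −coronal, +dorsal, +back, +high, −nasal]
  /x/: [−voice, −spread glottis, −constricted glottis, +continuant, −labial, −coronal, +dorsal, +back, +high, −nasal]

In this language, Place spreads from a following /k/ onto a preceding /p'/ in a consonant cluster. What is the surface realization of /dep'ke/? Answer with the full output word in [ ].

[dek'ke]

The Place node dominates the terminals [labial], [round], [coronal], [anterior], [distributed], [strident], [dorsal], [back], [high].
Spreading Place from /k/ onto /p'/ replaces those values with /k/'s: [−labial], [−coronal], [+dorsal], [+back], [+high]. Features outside Place ([voice], [spread glottis], [constricted glottis], …) stay as in /p'/.
Among the inventory, only /k'/ has exactly this specification, giving the surface form [dek'ke].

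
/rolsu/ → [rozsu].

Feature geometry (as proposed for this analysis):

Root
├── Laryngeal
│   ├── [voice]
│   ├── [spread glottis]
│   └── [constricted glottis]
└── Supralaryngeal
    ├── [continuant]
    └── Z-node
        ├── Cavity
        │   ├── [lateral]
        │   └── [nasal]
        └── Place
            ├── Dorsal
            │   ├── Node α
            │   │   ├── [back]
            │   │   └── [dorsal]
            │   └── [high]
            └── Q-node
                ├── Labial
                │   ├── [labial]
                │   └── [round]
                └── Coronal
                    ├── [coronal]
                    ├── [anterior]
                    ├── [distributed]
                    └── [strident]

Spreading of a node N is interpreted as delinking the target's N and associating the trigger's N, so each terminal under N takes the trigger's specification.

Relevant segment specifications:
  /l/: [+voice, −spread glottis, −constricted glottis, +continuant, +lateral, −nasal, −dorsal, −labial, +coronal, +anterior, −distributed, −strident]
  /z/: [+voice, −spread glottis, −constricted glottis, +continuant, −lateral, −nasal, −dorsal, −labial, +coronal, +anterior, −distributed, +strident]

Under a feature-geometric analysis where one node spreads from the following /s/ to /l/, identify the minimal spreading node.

Z-node

/l/ and [z] differ in [lateral], [strident]; every other specified feature is identical.
The smallest constituent containing every changed terminal is Z-node — each of its daughters lacks at least one of the affected features.
If Z-node spreads, every terminal under it takes /s/'s value, producing [z] as observed.
[voice] stays as in /l/ although /s/ differs there, so no node dominating it spread; among the remaining candidates Z-node is the lowest that derives the output.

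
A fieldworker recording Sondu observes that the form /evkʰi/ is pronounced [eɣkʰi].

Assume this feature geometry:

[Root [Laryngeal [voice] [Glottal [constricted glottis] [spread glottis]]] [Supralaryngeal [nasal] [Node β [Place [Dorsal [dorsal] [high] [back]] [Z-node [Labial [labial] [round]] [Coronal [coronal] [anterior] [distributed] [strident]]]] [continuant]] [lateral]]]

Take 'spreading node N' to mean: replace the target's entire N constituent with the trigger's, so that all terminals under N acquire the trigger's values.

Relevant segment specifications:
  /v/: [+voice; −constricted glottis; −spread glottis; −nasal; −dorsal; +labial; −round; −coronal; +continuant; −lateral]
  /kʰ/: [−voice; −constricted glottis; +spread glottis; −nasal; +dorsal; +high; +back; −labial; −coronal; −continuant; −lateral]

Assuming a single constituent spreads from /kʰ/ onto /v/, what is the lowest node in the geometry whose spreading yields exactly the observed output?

Comparing /v/ with its surface form [ɣ], the features that change are [labial], [round], [dorsal], [high], [back].
The smallest constituent containing every changed terminal is Place — each of its daughters lacks at least one of the affected features.
Delinking /v/'s Place and associating /kʰ/'s Place gives precisely the feature bundle of [ɣ].
[continuant] — on which /kʰ/ differs from /v/ — is unchanged, so neither Node β nor anything higher can have spread; the constituent is no larger than Place.

Place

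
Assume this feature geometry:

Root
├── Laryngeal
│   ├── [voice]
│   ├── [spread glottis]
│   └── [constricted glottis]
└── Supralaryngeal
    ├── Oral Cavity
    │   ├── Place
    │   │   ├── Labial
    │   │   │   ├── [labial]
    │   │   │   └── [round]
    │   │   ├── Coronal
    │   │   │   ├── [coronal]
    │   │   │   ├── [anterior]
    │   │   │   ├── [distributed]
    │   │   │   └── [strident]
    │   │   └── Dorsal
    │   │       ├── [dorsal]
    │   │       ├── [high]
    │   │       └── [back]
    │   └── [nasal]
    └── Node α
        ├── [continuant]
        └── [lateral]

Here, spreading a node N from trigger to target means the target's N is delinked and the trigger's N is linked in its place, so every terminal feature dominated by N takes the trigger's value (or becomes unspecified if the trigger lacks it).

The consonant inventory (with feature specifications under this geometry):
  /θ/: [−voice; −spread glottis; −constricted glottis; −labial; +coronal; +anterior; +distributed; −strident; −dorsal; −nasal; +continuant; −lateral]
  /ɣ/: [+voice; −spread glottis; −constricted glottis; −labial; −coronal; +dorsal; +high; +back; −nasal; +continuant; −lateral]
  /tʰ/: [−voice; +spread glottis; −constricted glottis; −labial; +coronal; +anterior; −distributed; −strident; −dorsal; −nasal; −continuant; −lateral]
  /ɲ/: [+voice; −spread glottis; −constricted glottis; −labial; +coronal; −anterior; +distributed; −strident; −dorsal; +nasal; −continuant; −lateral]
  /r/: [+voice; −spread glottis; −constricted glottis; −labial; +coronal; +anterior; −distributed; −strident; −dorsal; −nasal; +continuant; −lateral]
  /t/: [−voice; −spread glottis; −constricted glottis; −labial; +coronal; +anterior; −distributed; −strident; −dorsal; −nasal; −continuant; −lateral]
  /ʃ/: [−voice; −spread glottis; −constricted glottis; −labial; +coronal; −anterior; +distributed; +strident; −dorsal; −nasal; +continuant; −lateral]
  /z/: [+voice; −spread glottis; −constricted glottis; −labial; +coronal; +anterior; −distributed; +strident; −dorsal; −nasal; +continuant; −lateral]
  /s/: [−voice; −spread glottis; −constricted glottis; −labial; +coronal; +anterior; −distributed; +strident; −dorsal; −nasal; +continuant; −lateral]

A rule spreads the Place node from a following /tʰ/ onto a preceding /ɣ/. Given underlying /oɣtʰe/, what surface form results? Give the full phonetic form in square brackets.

The Place node dominates the terminals [labial], [round], [coronal], [anterior], [distributed], [strident], [dorsal], [high], [back].
After delinking /ɣ/'s Place and linking /tʰ/'s, the affected terminals become [−labial], [+coronal], [+anterior], [−distributed], [−strident], [−dorsal]; [voice], [spread glottis], [constricted glottis], … (outside Place) are retained from /ɣ/.
This feature bundle is that of [r], so /oɣtʰe/ surfaces as [ortʰe].

[ortʰe]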